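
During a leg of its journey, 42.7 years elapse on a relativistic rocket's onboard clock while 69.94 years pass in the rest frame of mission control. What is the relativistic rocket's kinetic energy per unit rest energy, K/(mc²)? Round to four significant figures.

The time-dilation ratio gives γ = 69.94/42.7 = 1.63794.
K/(mc²) = γ − 1 = 1.63794 − 1 = 0.6379.

0.6379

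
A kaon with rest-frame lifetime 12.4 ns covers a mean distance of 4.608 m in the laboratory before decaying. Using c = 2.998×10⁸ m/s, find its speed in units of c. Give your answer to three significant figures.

0.778c

Lab distance = (lab lifetime)·v = γτ·βc, so βγ = d/(cτ) = 4.608/(2.998×10⁸ × 1.240×10^-8) = 1.2395.
With βγ = 1.2395: γ² = 1 + (βγ)² = 2.53636, and β = (βγ)/γ = 1.2395/1.5926 = 0.778.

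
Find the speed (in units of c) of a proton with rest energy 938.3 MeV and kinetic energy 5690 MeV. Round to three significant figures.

0.990c

K = (γ−1)mc², so γ = 1 + 5690/938.3 = 7.0642.
Then v/c = √(1 − γ⁻²) = √(1 − 0.0200389) = √0.9799611 = 0.990.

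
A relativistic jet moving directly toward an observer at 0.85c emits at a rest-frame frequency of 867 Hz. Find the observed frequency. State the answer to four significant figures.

3045 Hz

Relativistic Doppler (source moving toward): f_obs = f_src · √((1+β)/(1−β)).
With β = 0.85: factor = √(1.85/0.15) = 3.5119.
f_obs = 867 × 3.5119 = 3045 Hz.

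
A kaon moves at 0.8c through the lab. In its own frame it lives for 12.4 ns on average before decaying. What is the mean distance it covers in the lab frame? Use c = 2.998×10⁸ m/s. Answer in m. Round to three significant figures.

4.96 m

γ = 1/√(1 − β²) = 1/√(1 − 0.64) = 1/√0.36 = 1/0.6 = 1.6667.
Lab-frame lifetime: Δt = γτ = 1.6667 × 12.4 ns = 20.667 ns.
Distance: d = vΔt = 0.8 × 2.998×10⁸ m/s × 2.0667×10^-8 s = 4.96 m.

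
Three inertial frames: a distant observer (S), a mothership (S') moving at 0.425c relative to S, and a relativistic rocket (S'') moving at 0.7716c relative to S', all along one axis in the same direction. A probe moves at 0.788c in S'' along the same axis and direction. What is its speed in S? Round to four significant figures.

Apply u = (u'+v)/(1+u'v) twice. Probe in the mothership frame: (0.788+0.7716)/(1+0.788·0.7716) = 1.5596/1.6080208 = 0.96989c.
That velocity, transformed to the rest frame of a distant observer: (0.96989+0.425)/(1+0.96989·0.425) = 1.39489/1.41220325 = 0.98774c.

0.9877c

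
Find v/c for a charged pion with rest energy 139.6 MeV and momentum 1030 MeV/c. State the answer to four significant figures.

βγ = pc/(mc²) = 1030/139.6 = 7.3782.
Since γ² = 1 + (βγ)² = 55.4378, γ = √55.4378 = 7.44566, and β = (βγ)/γ = 7.3782/7.44566 = 0.9909.

0.9909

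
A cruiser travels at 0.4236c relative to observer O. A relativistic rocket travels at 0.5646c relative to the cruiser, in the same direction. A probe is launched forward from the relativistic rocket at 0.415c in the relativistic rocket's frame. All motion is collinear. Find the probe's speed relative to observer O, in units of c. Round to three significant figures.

0.911c

First combine the probe and relativistic rocket (S''→S'): u₁ = (0.415 + 0.5646)/(1 + 0.415×0.5646) = 0.9796/1.234309 = 0.79364.
Then combine with the cruiser (S'→S): u = (0.79364 + 0.4236)/(1 + 0.79364×0.4236) = 1.21724/1.336185904 = 0.91098.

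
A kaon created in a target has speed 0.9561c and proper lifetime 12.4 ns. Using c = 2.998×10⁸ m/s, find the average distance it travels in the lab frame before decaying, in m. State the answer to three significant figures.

12.1 m

γ = 1/√(1 − β²) = 1/√(1 − 0.91412721) = 1/√0.08587279 = 1/0.293041 = 3.4125.
Lab-frame lifetime: Δt = γτ = 3.4125 × 12.4 ns = 42.315 ns.
Distance: d = vΔt = 0.9561 × 2.998×10⁸ m/s × 4.2315×10^-8 s = 12.1 m.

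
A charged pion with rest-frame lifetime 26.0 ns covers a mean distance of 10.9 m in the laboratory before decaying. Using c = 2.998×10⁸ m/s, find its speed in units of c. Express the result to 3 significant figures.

0.813c

Lab distance = (lab lifetime)·v = γτ·βc, so βγ = d/(cτ) = 10.90/(2.998×10⁸ × 2.600×10^-8) = 1.3984.
With βγ = 1.3984: γ² = 1 + (βγ)² = 2.95552, and β = (βγ)/γ = 1.3984/1.71916 = 0.813.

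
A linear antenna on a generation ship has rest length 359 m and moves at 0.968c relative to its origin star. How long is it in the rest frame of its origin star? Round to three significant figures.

Lorentz factor: γ = (1 − 0.937024)^(−1/2) = 3.9849.
Length contraction: L = L₀/γ = 359/3.9849 = 90.1 m.

90.1 m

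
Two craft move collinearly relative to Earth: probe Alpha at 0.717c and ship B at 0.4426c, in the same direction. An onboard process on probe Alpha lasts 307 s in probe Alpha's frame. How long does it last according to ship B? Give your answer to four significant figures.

335.3 s

Transform probe Alpha's velocity into ship B's frame: (0.717 − 0.4426)/(1 − 0.717·0.4426) = 0.2744/0.6826558, so the relative speed is 0.40196c.
γ for this relative speed: γ = 1/√(1 − 0.161572) = 1.0921.
Probe Alpha's interval is proper; time dilation gives Δt_B = γΔτ = 1.0921 × 307 s = 335.3 s.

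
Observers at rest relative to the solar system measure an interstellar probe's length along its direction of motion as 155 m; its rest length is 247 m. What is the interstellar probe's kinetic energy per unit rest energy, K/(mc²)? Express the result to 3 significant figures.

0.594

γ = L₀/L = 247/155 = 1.59355.
K/(mc²) = γ − 1 = 1.59355 − 1 = 0.594.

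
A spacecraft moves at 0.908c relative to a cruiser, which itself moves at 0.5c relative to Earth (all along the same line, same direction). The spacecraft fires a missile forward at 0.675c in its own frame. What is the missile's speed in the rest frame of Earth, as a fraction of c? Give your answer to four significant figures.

0.9938c

First combine the missile and spacecraft (S''→S'): u₁ = (0.675 + 0.908)/(1 + 0.675×0.908) = 1.583/1.6129 = 0.98146.
Then combine with the cruiser (S'→S): u = (0.98146 + 0.5)/(1 + 0.98146×0.5) = 1.48146/1.49073 = 0.99378.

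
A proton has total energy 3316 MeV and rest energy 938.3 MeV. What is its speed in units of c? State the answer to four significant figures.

Total energy E = γmc² gives γ = 3316/938.3 = 3.5341.
Hence β = √(1 − 1/γ²) = √(1 − 0.0800649) = √0.9199351 = 0.9591.

0.9591c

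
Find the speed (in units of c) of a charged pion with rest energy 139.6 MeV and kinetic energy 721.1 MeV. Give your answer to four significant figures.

K = (γ−1)mc², so γ = 1 + 721.1/139.6 = 6.1655.
Then v/c = √(1 − γ⁻²) = √(1 − 0.0263065) = √0.9736935 = 0.9868.

0.9868c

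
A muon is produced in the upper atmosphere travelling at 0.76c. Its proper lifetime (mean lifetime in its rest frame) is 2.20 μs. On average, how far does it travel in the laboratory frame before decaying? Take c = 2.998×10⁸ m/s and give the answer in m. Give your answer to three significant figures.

γ = 1/√(1 − β²) = 1/√(1 − 0.5776) = 1/√0.4224 = 1/0.649923 = 1.5386.
Lab-frame lifetime: Δt = γτ = 1.5386 × 2.20 μs = 3.3849 μs.
Distance: d = vΔt = 0.76 × 2.998×10⁸ m/s × 3.3849×10^-6 s = 771 m.

771 m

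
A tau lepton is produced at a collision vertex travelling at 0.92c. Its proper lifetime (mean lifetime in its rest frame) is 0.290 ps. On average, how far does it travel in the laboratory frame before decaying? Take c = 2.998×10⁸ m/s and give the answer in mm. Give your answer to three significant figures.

0.204 mm

With β = 0.92, γ = 1/√(1 − 0.92²) = 1/√0.1536 = 2.5516.
Lab-frame lifetime: Δt = γτ = 2.5516 × 0.290 ps = 0.73996 ps.
Distance: d = vΔt = 0.92 × 2.998×10⁸ m/s × 7.3996×10^-13 s = 2.04×10^-4 m = 0.204 mm.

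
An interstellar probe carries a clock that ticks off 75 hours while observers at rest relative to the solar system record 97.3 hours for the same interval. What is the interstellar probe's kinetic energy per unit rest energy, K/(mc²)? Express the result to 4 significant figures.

From Δt = γΔτ: γ = 97.3/75 = 1.29733.
K/(mc²) = γ − 1 = 1.29733 − 1 = 0.2973.

0.2973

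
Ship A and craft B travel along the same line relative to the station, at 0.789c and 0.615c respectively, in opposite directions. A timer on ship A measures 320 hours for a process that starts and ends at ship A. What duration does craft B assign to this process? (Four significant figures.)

981.0 hours

Transform ship A's velocity into craft B's frame: (0.789 + 0.615)/(1 + 0.789·0.615) = 1.404/1.485235, so the relative speed is 0.9453c.
γ for this relative speed: γ = 1/√(1 − 0.893592) = 3.0656.
The clock on ship A records proper time, so craft B measures Δt = γΔτ = 3.0656 × 320 = 981.0 hours.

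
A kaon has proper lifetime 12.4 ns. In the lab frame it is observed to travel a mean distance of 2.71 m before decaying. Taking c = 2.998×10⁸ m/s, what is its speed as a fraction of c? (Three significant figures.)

d = βγcτ ⇒ βγ = d/(cτ) = 2.710 m / (3.71752 m) = 0.72898.
β = (βγ)/√(1+(βγ)²) = 0.72898/√1.531412 = 0.589.

0.589c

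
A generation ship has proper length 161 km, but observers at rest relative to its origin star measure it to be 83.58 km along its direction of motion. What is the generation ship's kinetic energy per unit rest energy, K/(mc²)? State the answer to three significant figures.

Length contraction gives γ = L₀/L = 161/83.58 = 1.9263.
Since K = (γ−1)mc², K/(mc²) = 1.9263 − 1 = 0.926.

0.926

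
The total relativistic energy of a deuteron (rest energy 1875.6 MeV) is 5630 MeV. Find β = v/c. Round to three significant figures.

0.943

γ = E/(mc²) = 5630/1875.6 = 3.0017.
β = √(1 − 1/γ²) = √(1 − 0.110985) = √0.889015 = 0.943.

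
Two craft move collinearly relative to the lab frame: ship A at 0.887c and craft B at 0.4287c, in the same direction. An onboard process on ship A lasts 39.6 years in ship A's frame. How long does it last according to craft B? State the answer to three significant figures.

58.8 years

The velocity of ship A relative to craft B is (0.887 − 0.4287)c / (1 − 0.887×0.4287) = 0.7395c; relative speed 0.7395c.
γ for this relative speed: γ = 1/√(1 − 0.54686) = 1.4855.
The clock on ship A records proper time, so craft B measures Δt = γΔτ = 1.4855 × 39.6 = 58.8 years.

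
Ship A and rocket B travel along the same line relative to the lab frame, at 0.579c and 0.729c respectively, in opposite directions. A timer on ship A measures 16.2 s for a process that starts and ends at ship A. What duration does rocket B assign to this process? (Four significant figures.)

41.28 s

Transform ship A's velocity into rocket B's frame: (0.579 + 0.729)/(1 + 0.579·0.729) = 1.308/1.422091, so the relative speed is 0.91977c.
At |u| = 0.91977c, γ = (1 − 0.845977)^(−1/2) = 2.548.
Ship A's interval is proper; time dilation gives Δt_B = γΔτ = 2.548 × 16.2 s = 41.28 s.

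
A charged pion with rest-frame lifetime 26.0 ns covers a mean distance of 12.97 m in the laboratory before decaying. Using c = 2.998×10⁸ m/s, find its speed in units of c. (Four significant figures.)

0.8571c

Let x = d/(cτ) = 12.97 m / (2.998×10⁸ m/s × 2.600×10^-8 s) = 1.6639. Since d = βγcτ, x = βγ = β/√(1−β²).
Solving: β² = x²/(1+x²) = 2.76856/3.76856 = 0.734647, so β = 0.8571.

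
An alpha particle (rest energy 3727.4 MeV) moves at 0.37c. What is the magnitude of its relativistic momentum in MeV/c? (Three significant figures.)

1480 MeV/c

With β = 0.37, γ = 1/√(1 − 0.37²) = 1/√0.8631 = 1.0764.
Momentum: p = γβ·mc = 1.0764 × 0.37 × 3727.4 MeV/c = 1480 MeV/c.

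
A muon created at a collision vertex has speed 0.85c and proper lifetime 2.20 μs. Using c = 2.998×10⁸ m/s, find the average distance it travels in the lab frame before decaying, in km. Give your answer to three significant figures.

1.06 km

With β = 0.85, γ = 1/√(1 − 0.85²) = 1/√0.2775 = 1.8983.
Lab-frame lifetime: Δt = γτ = 1.8983 × 2.20 μs = 4.1763 μs.
Distance: d = vΔt = 0.85 × 2.998×10⁸ m/s × 4.1763×10^-6 s = 1060 m = 1.06 km.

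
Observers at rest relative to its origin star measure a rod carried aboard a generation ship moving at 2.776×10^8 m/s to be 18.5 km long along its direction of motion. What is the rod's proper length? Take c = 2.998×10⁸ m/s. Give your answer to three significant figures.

49.0 km

β = v/c = (2.776×10^8 m/s)/(2.998×10⁸ m/s) = 0.925951.
With β = 0.925951, γ = 1/√(1 − 0.925951²) = 1/√0.1426147 = 2.648.
Proper length: L₀ = γ·L = 2.648 × 18.5 = 49.0 km.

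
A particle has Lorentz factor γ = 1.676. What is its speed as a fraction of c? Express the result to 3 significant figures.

β = √(1 − 1/γ²) = √(1 − 1/2.808976) = √0.643998 = 0.802.

0.802c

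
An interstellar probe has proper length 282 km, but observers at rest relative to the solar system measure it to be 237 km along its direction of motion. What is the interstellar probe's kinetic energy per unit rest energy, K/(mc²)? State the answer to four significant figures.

Length contraction gives γ = L₀/L = 282/237 = 1.18987.
Since K = (γ−1)mc², K/(mc²) = 1.18987 − 1 = 0.1899.

0.1899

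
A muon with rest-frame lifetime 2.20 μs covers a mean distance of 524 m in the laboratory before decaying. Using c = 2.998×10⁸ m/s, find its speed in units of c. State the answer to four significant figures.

0.6221c

d = βγcτ ⇒ βγ = d/(cτ) = 524.0 m / (659.56 m) = 0.79447.
β = (βγ)/√(1+(βγ)²) = 0.79447/√1.631183 = 0.6221.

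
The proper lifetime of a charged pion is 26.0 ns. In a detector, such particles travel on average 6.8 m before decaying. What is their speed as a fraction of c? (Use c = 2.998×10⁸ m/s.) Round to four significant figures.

0.6574c

d = βγcτ ⇒ βγ = d/(cτ) = 6.800 m / (7.7948 m) = 0.87238.
β = (βγ)/√(1+(βγ)²) = 0.87238/√1.761047 = 0.6574.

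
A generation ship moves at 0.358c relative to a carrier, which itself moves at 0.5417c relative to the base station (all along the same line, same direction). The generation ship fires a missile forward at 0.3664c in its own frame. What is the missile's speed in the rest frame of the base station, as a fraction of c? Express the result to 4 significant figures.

Compose velocities in two stages. Stage 1 (into S'): u₁ = (0.3664+0.358)/(1+0.3664×0.358) = 0.6404.
Stage 2 (into S): u = (0.6404+0.5417)/(1+0.6404×0.5417) = 0.87764, so the speed is 0.8776c.

0.8776c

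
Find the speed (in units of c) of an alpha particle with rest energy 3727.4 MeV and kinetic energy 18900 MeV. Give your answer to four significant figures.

0.9863c

K = (γ−1)mc², so γ = 1 + 18900/3727.4 = 6.0706.
Then v/c = √(1 − γ⁻²) = √(1 − 0.0271354) = √0.9728646 = 0.9863.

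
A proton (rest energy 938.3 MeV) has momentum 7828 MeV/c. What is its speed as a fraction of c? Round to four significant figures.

0.9929c

βγ = pc/(mc²) = 7828/938.3 = 8.3427.
Since γ² = 1 + (βγ)² = 70.6006, γ = √70.6006 = 8.40242, and β = (βγ)/γ = 8.3427/8.40242 = 0.9929.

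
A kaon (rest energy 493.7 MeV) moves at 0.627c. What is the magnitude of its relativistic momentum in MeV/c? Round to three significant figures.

397 MeV/c

With β = 0.627, γ = 1/√(1 − 0.627²) = 1/√0.606871 = 1.2837.
Momentum: p = γβ·mc = 1.2837 × 0.627 × 493.7 MeV/c = 397 MeV/c.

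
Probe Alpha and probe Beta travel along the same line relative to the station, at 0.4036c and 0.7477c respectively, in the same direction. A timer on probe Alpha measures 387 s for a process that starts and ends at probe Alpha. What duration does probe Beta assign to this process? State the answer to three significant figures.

The velocity of probe Alpha relative to probe Beta is (0.4036 − 0.7477)c / (1 − 0.4036×0.7477) = −0.49282c; relative speed 0.49282c.
γ for this relative speed: γ = 1/√(1 − 0.242872) = 1.1493.
The clock on probe Alpha records proper time, so probe Beta measures Δt = γΔτ = 1.1493 × 387 = 445 s.

445 s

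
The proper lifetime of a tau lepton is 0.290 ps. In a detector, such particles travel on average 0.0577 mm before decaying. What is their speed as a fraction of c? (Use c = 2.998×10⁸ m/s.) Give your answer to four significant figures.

0.5530c

Let x = d/(cτ) = 5.770×10^-5 m / (2.998×10⁸ m/s × 2.900×10^-13 s) = 0.66366. Since d = βγcτ, x = βγ = β/√(1−β²).
Solving: β² = x²/(1+x²) = 0.440445/1.440445 = 0.30577, so β = 0.5530.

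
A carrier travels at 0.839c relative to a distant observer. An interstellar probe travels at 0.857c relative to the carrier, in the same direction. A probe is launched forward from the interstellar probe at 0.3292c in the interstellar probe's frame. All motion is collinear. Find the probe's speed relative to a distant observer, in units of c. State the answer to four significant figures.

0.9932c

Compose velocities in two stages. Stage 1 (into S'): u₁ = (0.3292+0.857)/(1+0.3292×0.857) = 0.92518.
Stage 2 (into S): u = (0.92518+0.839)/(1+0.92518×0.839) = 0.99322, so the speed is 0.9932c.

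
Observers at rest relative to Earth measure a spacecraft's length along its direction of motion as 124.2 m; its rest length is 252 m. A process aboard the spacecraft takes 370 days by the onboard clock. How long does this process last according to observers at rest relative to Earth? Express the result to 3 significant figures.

Length contraction gives γ = L₀/L = 252/124.2 = 2.02899.
Δt = γΔτ = 2.02899 × 370 = 751 days.

751 days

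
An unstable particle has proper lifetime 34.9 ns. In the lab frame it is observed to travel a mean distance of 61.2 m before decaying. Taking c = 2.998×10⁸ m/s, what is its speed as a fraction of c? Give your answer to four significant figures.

Lab distance = (lab lifetime)·v = γτ·βc, so βγ = d/(cτ) = 61.20/(2.998×10⁸ × 3.490×10^-8) = 5.8492.
With βγ = 5.8492: γ² = 1 + (βγ)² = 35.2131, and β = (βγ)/γ = 5.8492/5.93406 = 0.9857.

0.9857c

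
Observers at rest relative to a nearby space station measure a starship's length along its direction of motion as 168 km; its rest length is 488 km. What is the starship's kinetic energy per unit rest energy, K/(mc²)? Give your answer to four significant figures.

1.905

Length contraction gives γ = L₀/L = 488/168 = 2.90476.
K/(mc²) = γ − 1 = 2.90476 − 1 = 1.905.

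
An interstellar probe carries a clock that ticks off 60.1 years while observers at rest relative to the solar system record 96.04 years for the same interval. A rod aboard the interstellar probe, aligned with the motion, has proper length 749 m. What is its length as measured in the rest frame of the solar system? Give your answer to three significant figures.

469 m

From Δt = γΔτ: γ = 96.04/60.1 = 1.598.
The rod contracts by the same γ: 749 m / 1.598 = 469 m.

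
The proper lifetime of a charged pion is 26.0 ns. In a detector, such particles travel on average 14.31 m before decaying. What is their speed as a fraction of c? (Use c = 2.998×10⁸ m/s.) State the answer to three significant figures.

0.878c

d = βγcτ ⇒ βγ = d/(cτ) = 14.31 m / (7.7948 m) = 1.8358.
β = (βγ)/√(1+(βγ)²) = 1.8358/√4.37016 = 0.878.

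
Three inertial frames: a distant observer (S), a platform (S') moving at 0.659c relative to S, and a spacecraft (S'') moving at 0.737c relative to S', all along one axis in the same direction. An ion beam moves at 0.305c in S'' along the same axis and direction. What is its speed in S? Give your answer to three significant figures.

First combine the ion beam and spacecraft (S''→S'): u₁ = (0.305 + 0.737)/(1 + 0.305×0.737) = 1.042/1.224785 = 0.85076.
Then combine with the platform (S'→S): u = (0.85076 + 0.659)/(1 + 0.85076×0.659) = 1.50976/1.56065084 = 0.96739.

0.967c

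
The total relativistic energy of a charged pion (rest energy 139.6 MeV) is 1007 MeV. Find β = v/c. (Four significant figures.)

0.9903

Total energy E = γmc² gives γ = 1007/139.6 = 7.2135.
Hence β = √(1 − 1/γ²) = √(1 − 0.019218) = √0.980782 = 0.9903.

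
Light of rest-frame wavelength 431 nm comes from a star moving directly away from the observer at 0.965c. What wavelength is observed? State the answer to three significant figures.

3230 nm

Relativistic Doppler for wavelength: λ_obs = λ_src · √((1+β)/(1−β)).
With β = 0.965: factor = √(1.965/0.035) = 7.4929.
λ_obs = 431 × 7.4929 = 3230 nm.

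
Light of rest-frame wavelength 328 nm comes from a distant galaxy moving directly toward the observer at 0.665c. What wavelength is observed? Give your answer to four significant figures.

147.1 nm

Relativistic Doppler for wavelength: λ_obs = λ_src · √((1−β)/(1+β)).
With β = 0.665: factor = √(0.335/1.665) = 0.44855.
λ_obs = 328 × 0.44855 = 147.1 nm.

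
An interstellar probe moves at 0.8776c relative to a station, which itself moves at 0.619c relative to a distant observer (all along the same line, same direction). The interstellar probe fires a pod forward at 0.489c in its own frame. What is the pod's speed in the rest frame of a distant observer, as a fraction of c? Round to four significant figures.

0.9895c

Compose velocities in two stages. Stage 1 (into S'): u₁ = (0.489+0.8776)/(1+0.489×0.8776) = 0.95624.
Stage 2 (into S): u = (0.95624+0.619)/(1+0.95624×0.619) = 0.98953, so the speed is 0.9895c.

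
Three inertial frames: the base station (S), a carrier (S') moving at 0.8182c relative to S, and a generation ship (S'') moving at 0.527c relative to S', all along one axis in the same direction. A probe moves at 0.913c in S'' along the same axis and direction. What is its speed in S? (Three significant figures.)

0.997c

First combine the probe and generation ship (S''→S'): u₁ = (0.913 + 0.527)/(1 + 0.913×0.527) = 1.44/1.481151 = 0.97222.
Then combine with the carrier (S'→S): u = (0.97222 + 0.8182)/(1 + 0.97222×0.8182) = 1.79042/1.795470404 = 0.99719.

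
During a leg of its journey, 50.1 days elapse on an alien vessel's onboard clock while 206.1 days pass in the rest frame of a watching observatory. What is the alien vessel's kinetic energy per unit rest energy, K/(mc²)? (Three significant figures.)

3.11

The time-dilation ratio gives γ = 206.1/50.1 = 4.11377.
Since K = (γ−1)mc², K/(mc²) = 4.11377 − 1 = 3.11.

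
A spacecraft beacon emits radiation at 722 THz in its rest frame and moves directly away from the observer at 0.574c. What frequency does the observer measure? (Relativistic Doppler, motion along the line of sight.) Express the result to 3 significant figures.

Relativistic Doppler (source moving away): f_obs = f_src · √((1−β)/(1+β)).
With β = 0.574: factor = √(0.426/1.574) = 0.52024.
f_obs = 722 × 0.52024 = 376 THz.

376 THz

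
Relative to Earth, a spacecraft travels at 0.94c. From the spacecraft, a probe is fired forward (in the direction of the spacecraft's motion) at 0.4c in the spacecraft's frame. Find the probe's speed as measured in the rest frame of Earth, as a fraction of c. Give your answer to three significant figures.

0.974c

In units of c, u = (u' + v)/(1 + u'v) with u' = 0.4 and v = 0.94.
Numerator: 0.4 + 0.94 = 1.34. Denominator: 1 + (0.4)(0.94) = 1.376.
u = 1.34/1.376 = 0.97384, so the speed is 0.974c.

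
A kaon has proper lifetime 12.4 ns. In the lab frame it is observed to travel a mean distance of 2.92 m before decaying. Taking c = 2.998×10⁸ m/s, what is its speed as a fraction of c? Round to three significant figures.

Lab distance = (lab lifetime)·v = γτ·βc, so βγ = d/(cτ) = 2.920/(2.998×10⁸ × 1.240×10^-8) = 0.78547.
With βγ = 0.78547: γ² = 1 + (βγ)² = 1.616963, and β = (βγ)/γ = 0.78547/1.2716 = 0.618.

0.618c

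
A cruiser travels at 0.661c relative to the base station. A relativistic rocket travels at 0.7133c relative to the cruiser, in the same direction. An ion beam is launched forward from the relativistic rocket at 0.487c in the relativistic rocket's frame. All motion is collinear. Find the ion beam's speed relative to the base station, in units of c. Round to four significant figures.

0.9767c

Apply u = (u'+v)/(1+u'v) twice. Ion beam in the cruiser frame: (0.487+0.7133)/(1+0.487·0.7133) = 1.2003/1.3473771 = 0.89084c.
That velocity, transformed to the rest frame of the base station: (0.89084+0.661)/(1+0.89084·0.661) = 1.55184/1.58884524 = 0.97671c.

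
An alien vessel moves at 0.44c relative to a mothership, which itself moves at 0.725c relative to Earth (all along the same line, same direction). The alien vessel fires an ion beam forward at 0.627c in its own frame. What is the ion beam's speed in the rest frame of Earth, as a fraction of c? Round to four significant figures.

0.9720c

First combine the ion beam and alien vessel (S''→S'): u₁ = (0.627 + 0.44)/(1 + 0.627×0.44) = 1.067/1.27588 = 0.83629.
Then combine with the mothership (S'→S): u = (0.83629 + 0.725)/(1 + 0.83629×0.725) = 1.56129/1.60631025 = 0.97197.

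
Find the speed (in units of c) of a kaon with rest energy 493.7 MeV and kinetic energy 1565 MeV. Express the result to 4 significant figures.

K = (γ−1)mc², so γ = 1 + 1565/493.7 = 4.1699.
Then v/c = √(1 − γ⁻²) = √(1 − 0.0575107) = √0.9424893 = 0.9708.

0.9708c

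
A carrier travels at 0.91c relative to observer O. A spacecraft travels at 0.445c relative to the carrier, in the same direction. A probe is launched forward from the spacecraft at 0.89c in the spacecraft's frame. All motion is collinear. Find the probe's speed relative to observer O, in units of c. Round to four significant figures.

Compose velocities in two stages. Stage 1 (into S'): u₁ = (0.89+0.445)/(1+0.89×0.445) = 0.95627.
Stage 2 (into S): u = (0.95627+0.91)/(1+0.95627×0.91) = 0.9979, so the speed is 0.9979c.

0.9979c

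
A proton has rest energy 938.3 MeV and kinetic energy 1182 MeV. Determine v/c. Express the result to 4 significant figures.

0.8968

K = (γ−1)mc², so γ = 1 + 1182/938.3 = 2.2597.
Then v/c = √(1 − γ⁻²) = √(1 − 0.195839) = √0.804161 = 0.8968.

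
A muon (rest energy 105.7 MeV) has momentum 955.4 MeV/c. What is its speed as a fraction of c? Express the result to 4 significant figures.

βγ = pc/(mc²) = 955.4/105.7 = 9.0388.
Since γ² = 1 + (βγ)² = 82.6999, γ = √82.6999 = 9.09395, and β = (βγ)/γ = 9.0388/9.09395 = 0.9939.

0.9939c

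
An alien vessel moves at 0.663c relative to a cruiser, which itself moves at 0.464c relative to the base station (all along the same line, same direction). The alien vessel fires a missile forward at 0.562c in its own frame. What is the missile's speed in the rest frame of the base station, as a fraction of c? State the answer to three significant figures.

Apply u = (u'+v)/(1+u'v) twice. Missile in the cruiser frame: (0.562+0.663)/(1+0.562·0.663) = 1.225/1.372606 = 0.89246c.
That velocity, transformed to the rest frame of the base station: (0.89246+0.464)/(1+0.89246·0.464) = 1.35646/1.41410144 = 0.95924c.

0.959c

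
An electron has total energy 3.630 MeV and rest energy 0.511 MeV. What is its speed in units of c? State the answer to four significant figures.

0.9900c

γ = E/(mc²) = 3.630/0.511 = 7.1037.
β = √(1 − 1/γ²) = √(1 − 0.0198167) = √0.9801833 = 0.9900.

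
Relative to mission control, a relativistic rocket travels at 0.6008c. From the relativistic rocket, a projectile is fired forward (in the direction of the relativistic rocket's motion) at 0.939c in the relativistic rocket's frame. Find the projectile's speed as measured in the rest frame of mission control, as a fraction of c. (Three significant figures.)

Relativistic velocity addition: u = (u' + v)/(1 + u'v/c²), with u' = 0.939c and v = 0.6008c.
Numerator: 0.939 + 0.6008 = 1.5398. Denominator: 1 + (0.939)(0.6008) = 1.5641512.
u = 1.5398/1.5641512 = 0.98443, so the speed is 0.984c.

0.984c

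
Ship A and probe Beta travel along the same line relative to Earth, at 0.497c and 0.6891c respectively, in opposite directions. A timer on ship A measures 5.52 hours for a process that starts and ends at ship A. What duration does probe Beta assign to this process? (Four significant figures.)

Speed of ship A in probe Beta's frame: u = (v_A + v_B)/(1 + v_A v_B/c²) = (0.497 + 0.6891)/(1 + 0.497×0.6891) = 1.1861/1.3424827 = 0.88351; |u| = 0.88351c.
γ for this relative speed: γ = 1/√(1 − 0.78059) = 2.1349.
The clock on ship A records proper time, so probe Beta measures Δt = γΔτ = 2.1349 × 5.52 = 11.78 hours.

11.78 hours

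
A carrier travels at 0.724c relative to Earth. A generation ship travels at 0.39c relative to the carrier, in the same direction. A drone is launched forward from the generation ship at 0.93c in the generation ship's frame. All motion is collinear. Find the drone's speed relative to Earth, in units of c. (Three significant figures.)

0.995c

Compose velocities in two stages. Stage 1 (into S'): u₁ = (0.93+0.39)/(1+0.93×0.39) = 0.96867.
Stage 2 (into S): u = (0.96867+0.724)/(1+0.96867×0.724) = 0.99492, so the speed is 0.995c.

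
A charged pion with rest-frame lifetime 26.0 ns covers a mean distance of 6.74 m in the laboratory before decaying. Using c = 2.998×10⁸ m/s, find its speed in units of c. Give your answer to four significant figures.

0.6541c

Lab distance = (lab lifetime)·v = γτ·βc, so βγ = d/(cτ) = 6.740/(2.998×10⁸ × 2.600×10^-8) = 0.86468.
With βγ = 0.86468: γ² = 1 + (βγ)² = 1.747672, and β = (βγ)/γ = 0.86468/1.322 = 0.6541.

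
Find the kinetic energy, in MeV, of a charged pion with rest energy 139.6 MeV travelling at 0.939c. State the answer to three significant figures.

γ = 1/√(1 − β²) = 1/√(1 − 0.881721) = 1/√0.118279 = 1/0.343917 = 2.9077.
Kinetic energy: K = (γ − 1)mc² = (2.9077 − 1) × 139.6 MeV = 1.9077 × 139.6 = 266 MeV.

266 MeV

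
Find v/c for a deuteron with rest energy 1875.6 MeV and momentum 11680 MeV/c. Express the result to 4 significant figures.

0.9874

pc/(mc²) = 11680/1875.6 = 6.2273 = βγ = β/√(1−β²).
So β² = x²/(1 + x²) with x = 6.2273: x² = 38.7793, β² = 38.7793/39.7793 = 0.974861, β = 0.9874.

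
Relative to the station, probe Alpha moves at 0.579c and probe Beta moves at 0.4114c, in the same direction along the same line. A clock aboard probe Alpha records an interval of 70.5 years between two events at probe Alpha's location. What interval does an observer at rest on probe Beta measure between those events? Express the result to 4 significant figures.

The velocity of probe Alpha relative to probe Beta is (0.579 − 0.4114)c / (1 − 0.579×0.4114) = 0.22001c; relative speed 0.22001c.
At |u| = 0.22001c, γ = (1 − 0.0484044)^(−1/2) = 1.0251.
Probe Alpha's interval is proper; time dilation gives Δt_B = γΔτ = 1.0251 × 70.5 years = 72.27 years.

72.27 years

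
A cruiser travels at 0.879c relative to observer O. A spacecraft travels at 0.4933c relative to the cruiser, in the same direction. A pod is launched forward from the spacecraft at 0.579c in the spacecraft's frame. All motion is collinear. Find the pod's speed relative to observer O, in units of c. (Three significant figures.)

0.988c

First combine the pod and spacecraft (S''→S'): u₁ = (0.579 + 0.4933)/(1 + 0.579×0.4933) = 1.0723/1.2856207 = 0.83407.
Then combine with the cruiser (S'→S): u = (0.83407 + 0.879)/(1 + 0.83407×0.879) = 1.71307/1.73314753 = 0.98842.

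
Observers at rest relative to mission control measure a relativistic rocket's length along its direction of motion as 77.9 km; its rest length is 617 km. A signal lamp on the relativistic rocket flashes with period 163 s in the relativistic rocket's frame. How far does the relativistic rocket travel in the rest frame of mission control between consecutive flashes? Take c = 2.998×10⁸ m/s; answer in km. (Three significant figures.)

γ = L₀/L = 617/77.9 = 7.92041.
β = √(1 − 1/γ²) = 0.992. Lab-frame period = γτ = 7.92041×163 s = 1291 s. Distance = βc × γτ = 0.992 × 2.998×10⁸ m/s × 1291 s = 3.8395×10^11 m = 3.84×10^8 km.

3.84×10^8 km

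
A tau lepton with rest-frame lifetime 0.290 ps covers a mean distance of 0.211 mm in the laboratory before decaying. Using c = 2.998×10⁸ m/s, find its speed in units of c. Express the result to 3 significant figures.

Lab distance = (lab lifetime)·v = γτ·βc, so βγ = d/(cτ) = 2.110×10^-4/(2.998×10⁸ × 2.900×10^-13) = 2.4269.
With βγ = 2.4269: γ² = 1 + (βγ)² = 6.88984, and β = (βγ)/γ = 2.4269/2.62485 = 0.925.

0.925c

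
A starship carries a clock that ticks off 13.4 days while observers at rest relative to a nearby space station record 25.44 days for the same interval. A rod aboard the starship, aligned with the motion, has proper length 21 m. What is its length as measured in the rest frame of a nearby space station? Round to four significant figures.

From Δt = γΔτ: γ = 25.44/13.4 = 1.89851.
L = L₀/γ = 21/1.89851 = 11.06 m.

11.06 m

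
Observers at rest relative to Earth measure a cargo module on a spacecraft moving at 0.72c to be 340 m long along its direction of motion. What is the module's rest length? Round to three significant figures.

With β = 0.72, γ = 1/√(1 − 0.72²) = 1/√0.4816 = 1.441.
Proper length: L₀ = γ·L = 1.441 × 340 = 490 m.

490 m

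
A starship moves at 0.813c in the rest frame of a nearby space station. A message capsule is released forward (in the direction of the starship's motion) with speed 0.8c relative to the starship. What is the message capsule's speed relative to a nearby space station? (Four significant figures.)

0.9773c

Relativistic velocity addition: u = (u' + v)/(1 + u'v/c²), with u' = 0.8c and v = 0.813c.
Numerator: 0.8 + 0.813 = 1.613. Denominator: 1 + (0.8)(0.813) = 1.6504.
u = 1.613/1.6504 = 0.97734, so the speed is 0.9773c.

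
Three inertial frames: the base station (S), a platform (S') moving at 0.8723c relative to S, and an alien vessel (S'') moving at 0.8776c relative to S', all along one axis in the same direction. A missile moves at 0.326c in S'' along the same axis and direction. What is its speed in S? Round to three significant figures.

0.995c

First combine the missile and alien vessel (S''→S'): u₁ = (0.326 + 0.8776)/(1 + 0.326×0.8776) = 1.2036/1.2860976 = 0.93585.
Then combine with the platform (S'→S): u = (0.93585 + 0.8723)/(1 + 0.93585×0.8723) = 1.80815/1.816341955 = 0.99549.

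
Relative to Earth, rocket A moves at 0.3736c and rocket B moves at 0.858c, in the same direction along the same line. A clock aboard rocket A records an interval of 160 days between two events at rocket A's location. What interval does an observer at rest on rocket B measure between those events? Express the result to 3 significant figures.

228 days

Speed of rocket A in rocket B's frame: u = (v_A − v_B)/(1 − v_A v_B/c²) = (0.3736 − 0.858)/(1 − 0.3736×0.858) = −0.4844/0.6794512 = −0.71293; |u| = 0.71293c.
At |u| = 0.71293c, γ = (1 − 0.508269)^(−1/2) = 1.4261.
The clock on rocket A records proper time, so rocket B measures Δt = γΔτ = 1.4261 × 160 = 228 days.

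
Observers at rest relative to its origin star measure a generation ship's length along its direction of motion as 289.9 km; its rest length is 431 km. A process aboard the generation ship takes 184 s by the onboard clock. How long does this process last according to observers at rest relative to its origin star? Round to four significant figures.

273.6 s

From L = L₀/γ: γ = 431/289.9 = 1.48672.
The same γ dilates the second interval: 1.48672 × 184 s = 273.6 s.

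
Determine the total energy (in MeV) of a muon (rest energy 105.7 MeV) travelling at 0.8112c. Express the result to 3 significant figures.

181 MeV

γ = 1/√(1 − β²) = 1/√(1 − 0.65804544) = 1/√0.34195456 = 1/0.584769 = 1.7101.
Total energy: E = γmc² = 1.7101 × 105.7 MeV = 181 MeV.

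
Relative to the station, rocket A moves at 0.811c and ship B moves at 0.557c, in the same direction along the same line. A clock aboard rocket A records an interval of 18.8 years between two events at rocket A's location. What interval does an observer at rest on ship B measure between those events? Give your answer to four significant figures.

Speed of rocket A in ship B's frame: u = (v_A − v_B)/(1 − v_A v_B/c²) = (0.811 − 0.557)/(1 − 0.811×0.557) = 0.254/0.548273 = 0.46327; |u| = 0.46327c.
γ for this relative speed: γ = 1/√(1 − 0.214619) = 1.1284.
Rocket A's interval is proper; time dilation gives Δt_B = γΔτ = 1.1284 × 18.8 years = 21.21 years.

21.21 years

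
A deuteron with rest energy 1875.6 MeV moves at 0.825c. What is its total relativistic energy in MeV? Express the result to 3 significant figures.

3320 MeV

β² = 0.680625, so γ = 1/√0.319375 = 1.7695.
Total energy: E = γmc² = 1.7695 × 1875.6 MeV = 3320 MeV.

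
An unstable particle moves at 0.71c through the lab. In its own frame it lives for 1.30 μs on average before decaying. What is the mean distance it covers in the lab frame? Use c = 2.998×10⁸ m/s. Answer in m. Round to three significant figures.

β² = 0.5041, so γ = 1/√0.4959 = 1.42.
Lab-frame lifetime: Δt = γτ = 1.42 × 1.30 μs = 1.846 μs.
Distance: d = vΔt = 0.71 × 2.998×10⁸ m/s × 1.8460×10^-6 s = 393 m.

393 m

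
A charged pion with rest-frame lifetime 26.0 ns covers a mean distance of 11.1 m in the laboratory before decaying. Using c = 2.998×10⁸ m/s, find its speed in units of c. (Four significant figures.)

Let x = d/(cτ) = 11.10 m / (2.998×10⁸ m/s × 2.600×10^-8 s) = 1.424. Since d = βγcτ, x = βγ = β/√(1−β²).
Solving: β² = x²/(1+x²) = 2.02778/3.02778 = 0.669725, so β = 0.8184.

0.8184c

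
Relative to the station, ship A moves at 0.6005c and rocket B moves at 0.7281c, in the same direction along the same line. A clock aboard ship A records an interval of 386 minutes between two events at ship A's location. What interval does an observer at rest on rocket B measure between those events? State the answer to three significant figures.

Transform ship A's velocity into rocket B's frame: (0.6005 − 0.7281)/(1 − 0.6005·0.7281) = −0.1276/0.56277595, so the relative speed is 0.22673c.
At |u| = 0.22673c, γ = (1 − 0.0514065)^(−1/2) = 1.0267.
Ship A's interval is proper; time dilation gives Δt_B = γΔτ = 1.0267 × 386 minutes = 396 minutes.

396 minutes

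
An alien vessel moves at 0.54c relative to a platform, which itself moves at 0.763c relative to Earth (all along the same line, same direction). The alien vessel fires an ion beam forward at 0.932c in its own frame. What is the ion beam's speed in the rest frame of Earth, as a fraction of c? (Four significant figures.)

0.9972c

Apply u = (u'+v)/(1+u'v) twice. Ion beam in the platform frame: (0.932+0.54)/(1+0.932·0.54) = 1.472/1.50328 = 0.97919c.
That velocity, transformed to the rest frame of Earth: (0.97919+0.763)/(1+0.97919·0.763) = 1.74219/1.74712197 = 0.99718c.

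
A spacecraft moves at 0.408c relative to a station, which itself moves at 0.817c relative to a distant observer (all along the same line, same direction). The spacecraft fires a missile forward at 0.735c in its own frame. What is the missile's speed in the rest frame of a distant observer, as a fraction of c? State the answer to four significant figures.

0.9871c

First combine the missile and spacecraft (S''→S'): u₁ = (0.735 + 0.408)/(1 + 0.735×0.408) = 1.143/1.29988 = 0.87931.
Then combine with the station (S'→S): u = (0.87931 + 0.817)/(1 + 0.87931×0.817) = 1.69631/1.71839627 = 0.98715.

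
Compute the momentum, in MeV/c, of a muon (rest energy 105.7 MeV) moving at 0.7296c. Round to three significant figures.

γ = 1/√(1 − β²) = 1/√(1 − 0.53231616) = 1/√0.46768384 = 1/0.683874 = 1.4623.
Momentum: p = γβ·mc = 1.4623 × 0.7296 × 105.7 MeV/c = 113 MeV/c.

113 MeV/c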